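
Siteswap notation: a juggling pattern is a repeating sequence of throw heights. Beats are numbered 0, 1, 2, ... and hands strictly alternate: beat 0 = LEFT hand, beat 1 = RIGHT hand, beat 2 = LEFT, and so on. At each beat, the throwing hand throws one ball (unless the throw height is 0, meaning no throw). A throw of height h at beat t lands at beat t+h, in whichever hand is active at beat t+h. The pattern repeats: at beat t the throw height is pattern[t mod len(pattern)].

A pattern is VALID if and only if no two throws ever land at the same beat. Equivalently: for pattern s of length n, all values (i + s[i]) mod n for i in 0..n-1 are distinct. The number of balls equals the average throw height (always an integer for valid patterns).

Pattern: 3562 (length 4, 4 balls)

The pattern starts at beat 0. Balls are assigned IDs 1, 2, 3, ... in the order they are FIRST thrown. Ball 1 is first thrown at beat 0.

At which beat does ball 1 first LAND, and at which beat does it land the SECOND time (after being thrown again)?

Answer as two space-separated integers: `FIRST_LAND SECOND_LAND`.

Answer: 3 5

Derivation:
Beat 0 (L): throw ball1 h=3 -> lands@3:R; in-air after throw: [b1@3:R]
Beat 1 (R): throw ball2 h=5 -> lands@6:L; in-air after throw: [b1@3:R b2@6:L]
Beat 2 (L): throw ball3 h=6 -> lands@8:L; in-air after throw: [b1@3:R b2@6:L b3@8:L]
Beat 3 (R): throw ball1 h=2 -> lands@5:R; in-air after throw: [b1@5:R b2@6:L b3@8:L]
Beat 4 (L): throw ball4 h=3 -> lands@7:R; in-air after throw: [b1@5:R b2@6:L b4@7:R b3@8:L]
Beat 5 (R): throw ball1 h=5 -> lands@10:L; in-air after throw: [b2@6:L b4@7:R b3@8:L b1@10:L]
Ball 1: thrown@0 h=3 -> first land @3; rethrown@3 h=2 -> second land @5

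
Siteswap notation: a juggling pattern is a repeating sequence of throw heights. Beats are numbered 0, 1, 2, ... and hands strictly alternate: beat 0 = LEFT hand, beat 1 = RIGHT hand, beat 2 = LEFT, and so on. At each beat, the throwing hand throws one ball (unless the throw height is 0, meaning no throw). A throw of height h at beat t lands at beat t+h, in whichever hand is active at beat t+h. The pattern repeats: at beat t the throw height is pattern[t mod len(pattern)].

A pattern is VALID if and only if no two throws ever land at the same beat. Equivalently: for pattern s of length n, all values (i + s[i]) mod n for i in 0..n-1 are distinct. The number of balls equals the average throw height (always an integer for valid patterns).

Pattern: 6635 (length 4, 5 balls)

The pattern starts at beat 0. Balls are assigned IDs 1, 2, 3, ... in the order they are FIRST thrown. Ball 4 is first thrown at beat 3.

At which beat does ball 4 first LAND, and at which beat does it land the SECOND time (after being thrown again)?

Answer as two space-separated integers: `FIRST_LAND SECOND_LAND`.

Answer: 8 14

Derivation:
Beat 0 (L): throw ball1 h=6 -> lands@6:L; in-air after throw: [b1@6:L]
Beat 1 (R): throw ball2 h=6 -> lands@7:R; in-air after throw: [b1@6:L b2@7:R]
Beat 2 (L): throw ball3 h=3 -> lands@5:R; in-air after throw: [b3@5:R b1@6:L b2@7:R]
Beat 3 (R): throw ball4 h=5 -> lands@8:L; in-air after throw: [b3@5:R b1@6:L b2@7:R b4@8:L]
Beat 4 (L): throw ball5 h=6 -> lands@10:L; in-air after throw: [b3@5:R b1@6:L b2@7:R b4@8:L b5@10:L]
Beat 5 (R): throw ball3 h=6 -> lands@11:R; in-air after throw: [b1@6:L b2@7:R b4@8:L b5@10:L b3@11:R]
Beat 6 (L): throw ball1 h=3 -> lands@9:R; in-air after throw: [b2@7:R b4@8:L b1@9:R b5@10:L b3@11:R]
Beat 7 (R): throw ball2 h=5 -> lands@12:L; in-air after throw: [b4@8:L b1@9:R b5@10:L b3@11:R b2@12:L]
Beat 8 (L): throw ball4 h=6 -> lands@14:L; in-air after throw: [b1@9:R b5@10:L b3@11:R b2@12:L b4@14:L]
Beat 9 (R): throw ball1 h=6 -> lands@15:R; in-air after throw: [b5@10:L b3@11:R b2@12:L b4@14:L b1@15:R]
Beat 10 (L): throw ball5 h=3 -> lands@13:R; in-air after throw: [b3@11:R b2@12:L b5@13:R b4@14:L b1@15:R]
Beat 11 (R): throw ball3 h=5 -> lands@16:L; in-air after throw: [b2@12:L b5@13:R b4@14:L b1@15:R b3@16:L]
Beat 12 (L): throw ball2 h=6 -> lands@18:L; in-air after throw: [b5@13:R b4@14:L b1@15:R b3@16:L b2@18:L]
Beat 13 (R): throw ball5 h=6 -> lands@19:R; in-air after throw: [b4@14:L b1@15:R b3@16:L b2@18:L b5@19:R]
Beat 14 (L): throw ball4 h=3 -> lands@17:R; in-air after throw: [b1@15:R b3@16:L b4@17:R b2@18:L b5@19:R]
Ball 4: thrown@3 h=5 -> first land @8; rethrown@8 h=6 -> second land @14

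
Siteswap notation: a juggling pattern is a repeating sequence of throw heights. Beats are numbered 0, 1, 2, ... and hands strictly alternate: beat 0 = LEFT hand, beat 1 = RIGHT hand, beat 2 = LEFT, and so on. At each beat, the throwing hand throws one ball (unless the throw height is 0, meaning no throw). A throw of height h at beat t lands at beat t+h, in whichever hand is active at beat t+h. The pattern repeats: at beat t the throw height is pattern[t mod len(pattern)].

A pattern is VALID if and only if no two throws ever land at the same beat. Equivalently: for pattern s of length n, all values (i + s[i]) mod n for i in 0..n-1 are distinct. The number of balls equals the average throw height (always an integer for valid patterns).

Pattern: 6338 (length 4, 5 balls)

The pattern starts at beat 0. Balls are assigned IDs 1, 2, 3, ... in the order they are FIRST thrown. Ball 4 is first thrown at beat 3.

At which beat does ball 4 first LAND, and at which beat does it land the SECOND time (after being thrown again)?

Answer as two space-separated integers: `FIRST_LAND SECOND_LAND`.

Beat 0 (L): throw ball1 h=6 -> lands@6:L; in-air after throw: [b1@6:L]
Beat 1 (R): throw ball2 h=3 -> lands@4:L; in-air after throw: [b2@4:L b1@6:L]
Beat 2 (L): throw ball3 h=3 -> lands@5:R; in-air after throw: [b2@4:L b3@5:R b1@6:L]
Beat 3 (R): throw ball4 h=8 -> lands@11:R; in-air after throw: [b2@4:L b3@5:R b1@6:L b4@11:R]
Beat 4 (L): throw ball2 h=6 -> lands@10:L; in-air after throw: [b3@5:R b1@6:L b2@10:L b4@11:R]
Beat 5 (R): throw ball3 h=3 -> lands@8:L; in-air after throw: [b1@6:L b3@8:L b2@10:L b4@11:R]
Beat 6 (L): throw ball1 h=3 -> lands@9:R; in-air after throw: [b3@8:L b1@9:R b2@10:L b4@11:R]
Beat 7 (R): throw ball5 h=8 -> lands@15:R; in-air after throw: [b3@8:L b1@9:R b2@10:L b4@11:R b5@15:R]
Beat 8 (L): throw ball3 h=6 -> lands@14:L; in-air after throw: [b1@9:R b2@10:L b4@11:R b3@14:L b5@15:R]
Beat 9 (R): throw ball1 h=3 -> lands@12:L; in-air after throw: [b2@10:L b4@11:R b1@12:L b3@14:L b5@15:R]
Beat 10 (L): throw ball2 h=3 -> lands@13:R; in-air after throw: [b4@11:R b1@12:L b2@13:R b3@14:L b5@15:R]
Beat 11 (R): throw ball4 h=8 -> lands@19:R; in-air after throw: [b1@12:L b2@13:R b3@14:L b5@15:R b4@19:R]
Beat 12 (L): throw ball1 h=6 -> lands@18:L; in-air after throw: [b2@13:R b3@14:L b5@15:R b1@18:L b4@19:R]
Beat 13 (R): throw ball2 h=3 -> lands@16:L; in-air after throw: [b3@14:L b5@15:R b2@16:L b1@18:L b4@19:R]
Beat 14 (L): throw ball3 h=3 -> lands@17:R; in-air after throw: [b5@15:R b2@16:L b3@17:R b1@18:L b4@19:R]
Beat 15 (R): throw ball5 h=8 -> lands@23:R; in-air after throw: [b2@16:L b3@17:R b1@18:L b4@19:R b5@23:R]
Beat 16 (L): throw ball2 h=6 -> lands@22:L; in-air after throw: [b3@17:R b1@18:L b4@19:R b2@22:L b5@23:R]
Beat 17 (R): throw ball3 h=3 -> lands@20:L; in-air after throw: [b1@18:L b4@19:R b3@20:L b2@22:L b5@23:R]
Beat 18 (L): throw ball1 h=3 -> lands@21:R; in-air after throw: [b4@19:R b3@20:L b1@21:R b2@22:L b5@23:R]
Beat 19 (R): throw ball4 h=8 -> lands@27:R; in-air after throw: [b3@20:L b1@21:R b2@22:L b5@23:R b4@27:R]
Ball 4: thrown@3 h=8 -> first land @11; rethrown@11 h=8 -> second land @19

Answer: 11 19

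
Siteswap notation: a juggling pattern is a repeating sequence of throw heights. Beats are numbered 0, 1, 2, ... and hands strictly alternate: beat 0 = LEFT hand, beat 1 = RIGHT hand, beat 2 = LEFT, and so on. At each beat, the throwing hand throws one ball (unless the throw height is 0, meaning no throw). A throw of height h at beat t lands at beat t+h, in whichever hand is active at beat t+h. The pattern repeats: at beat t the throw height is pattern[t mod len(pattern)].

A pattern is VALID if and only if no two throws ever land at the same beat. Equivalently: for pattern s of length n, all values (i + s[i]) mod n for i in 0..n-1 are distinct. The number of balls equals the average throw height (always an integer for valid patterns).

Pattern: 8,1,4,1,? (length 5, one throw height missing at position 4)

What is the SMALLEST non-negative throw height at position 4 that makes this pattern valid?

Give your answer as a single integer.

i=0: (0 + 8) mod 5 = 3
i=1: (1 + 1) mod 5 = 2
i=2: (2 + 4) mod 5 = 1
i=3: (3 + 1) mod 5 = 4
i=4: s[i]=? (unknown)
Known residues: [1, 2, 3, 4]; need a permutation of 0..4, so missing residue r = 0
Need (4 + s) mod 5 = 0; smallest s = (0 - 4) mod 5 = 1

Answer: 1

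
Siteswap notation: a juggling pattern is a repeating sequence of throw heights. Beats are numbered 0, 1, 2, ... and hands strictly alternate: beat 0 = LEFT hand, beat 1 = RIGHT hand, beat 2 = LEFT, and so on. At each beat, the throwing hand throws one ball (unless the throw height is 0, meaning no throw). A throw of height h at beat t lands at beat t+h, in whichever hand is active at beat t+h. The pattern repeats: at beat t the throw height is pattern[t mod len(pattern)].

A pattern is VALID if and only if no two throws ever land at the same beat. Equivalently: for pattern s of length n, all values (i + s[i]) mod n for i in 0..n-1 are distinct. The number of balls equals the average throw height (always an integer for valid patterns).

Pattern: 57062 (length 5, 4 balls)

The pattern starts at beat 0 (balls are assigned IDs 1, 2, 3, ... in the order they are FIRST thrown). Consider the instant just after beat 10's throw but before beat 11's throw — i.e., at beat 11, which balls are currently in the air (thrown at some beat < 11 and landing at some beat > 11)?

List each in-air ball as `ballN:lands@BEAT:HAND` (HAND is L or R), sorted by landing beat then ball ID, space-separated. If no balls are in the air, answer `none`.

Beat 0 (L): throw ball1 h=5 -> lands@5:R; in-air after throw: [b1@5:R]
Beat 1 (R): throw ball2 h=7 -> lands@8:L; in-air after throw: [b1@5:R b2@8:L]
Beat 3 (R): throw ball3 h=6 -> lands@9:R; in-air after throw: [b1@5:R b2@8:L b3@9:R]
Beat 4 (L): throw ball4 h=2 -> lands@6:L; in-air after throw: [b1@5:R b4@6:L b2@8:L b3@9:R]
Beat 5 (R): throw ball1 h=5 -> lands@10:L; in-air after throw: [b4@6:L b2@8:L b3@9:R b1@10:L]
Beat 6 (L): throw ball4 h=7 -> lands@13:R; in-air after throw: [b2@8:L b3@9:R b1@10:L b4@13:R]
Beat 8 (L): throw ball2 h=6 -> lands@14:L; in-air after throw: [b3@9:R b1@10:L b4@13:R b2@14:L]
Beat 9 (R): throw ball3 h=2 -> lands@11:R; in-air after throw: [b1@10:L b3@11:R b4@13:R b2@14:L]
Beat 10 (L): throw ball1 h=5 -> lands@15:R; in-air after throw: [b3@11:R b4@13:R b2@14:L b1@15:R]
Beat 11 (R): throw ball3 h=7 -> lands@18:L; in-air after throw: [b4@13:R b2@14:L b1@15:R b3@18:L]

Answer: ball4:lands@13:R ball2:lands@14:L ball1:lands@15:R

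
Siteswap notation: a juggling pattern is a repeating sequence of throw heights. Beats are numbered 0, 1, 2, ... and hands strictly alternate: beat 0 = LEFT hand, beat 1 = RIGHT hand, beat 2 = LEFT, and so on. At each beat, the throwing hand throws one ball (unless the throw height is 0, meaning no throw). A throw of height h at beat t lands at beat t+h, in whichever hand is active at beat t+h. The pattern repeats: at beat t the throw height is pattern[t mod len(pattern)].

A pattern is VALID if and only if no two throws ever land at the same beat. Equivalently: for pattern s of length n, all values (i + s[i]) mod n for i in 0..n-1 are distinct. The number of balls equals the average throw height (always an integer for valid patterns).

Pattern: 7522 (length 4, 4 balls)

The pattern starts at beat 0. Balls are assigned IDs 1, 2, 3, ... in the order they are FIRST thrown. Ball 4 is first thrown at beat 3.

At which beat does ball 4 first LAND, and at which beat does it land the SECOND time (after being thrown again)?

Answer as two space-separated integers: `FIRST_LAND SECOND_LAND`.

Beat 0 (L): throw ball1 h=7 -> lands@7:R; in-air after throw: [b1@7:R]
Beat 1 (R): throw ball2 h=5 -> lands@6:L; in-air after throw: [b2@6:L b1@7:R]
Beat 2 (L): throw ball3 h=2 -> lands@4:L; in-air after throw: [b3@4:L b2@6:L b1@7:R]
Beat 3 (R): throw ball4 h=2 -> lands@5:R; in-air after throw: [b3@4:L b4@5:R b2@6:L b1@7:R]
Beat 4 (L): throw ball3 h=7 -> lands@11:R; in-air after throw: [b4@5:R b2@6:L b1@7:R b3@11:R]
Beat 5 (R): throw ball4 h=5 -> lands@10:L; in-air after throw: [b2@6:L b1@7:R b4@10:L b3@11:R]
Beat 6 (L): throw ball2 h=2 -> lands@8:L; in-air after throw: [b1@7:R b2@8:L b4@10:L b3@11:R]
Beat 7 (R): throw ball1 h=2 -> lands@9:R; in-air after throw: [b2@8:L b1@9:R b4@10:L b3@11:R]
Beat 8 (L): throw ball2 h=7 -> lands@15:R; in-air after throw: [b1@9:R b4@10:L b3@11:R b2@15:R]
Beat 9 (R): throw ball1 h=5 -> lands@14:L; in-air after throw: [b4@10:L b3@11:R b1@14:L b2@15:R]
Beat 10 (L): throw ball4 h=2 -> lands@12:L; in-air after throw: [b3@11:R b4@12:L b1@14:L b2@15:R]
Ball 4: thrown@3 h=2 -> first land @5; rethrown@5 h=5 -> second land @10

Answer: 5 10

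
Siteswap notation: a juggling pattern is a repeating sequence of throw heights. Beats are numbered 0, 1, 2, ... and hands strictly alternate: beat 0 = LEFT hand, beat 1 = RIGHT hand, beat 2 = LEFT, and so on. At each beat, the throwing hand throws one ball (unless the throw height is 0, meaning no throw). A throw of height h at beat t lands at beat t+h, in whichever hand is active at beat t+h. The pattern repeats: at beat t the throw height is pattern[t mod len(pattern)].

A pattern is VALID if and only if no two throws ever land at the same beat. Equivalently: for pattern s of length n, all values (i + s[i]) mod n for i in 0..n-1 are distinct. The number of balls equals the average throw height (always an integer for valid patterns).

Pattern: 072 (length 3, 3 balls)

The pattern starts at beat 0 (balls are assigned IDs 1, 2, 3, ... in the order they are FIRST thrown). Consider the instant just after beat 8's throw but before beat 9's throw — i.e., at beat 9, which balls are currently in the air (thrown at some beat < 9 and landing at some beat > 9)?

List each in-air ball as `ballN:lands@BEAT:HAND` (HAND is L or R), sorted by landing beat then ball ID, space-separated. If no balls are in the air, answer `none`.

Beat 1 (R): throw ball1 h=7 -> lands@8:L; in-air after throw: [b1@8:L]
Beat 2 (L): throw ball2 h=2 -> lands@4:L; in-air after throw: [b2@4:L b1@8:L]
Beat 4 (L): throw ball2 h=7 -> lands@11:R; in-air after throw: [b1@8:L b2@11:R]
Beat 5 (R): throw ball3 h=2 -> lands@7:R; in-air after throw: [b3@7:R b1@8:L b2@11:R]
Beat 7 (R): throw ball3 h=7 -> lands@14:L; in-air after throw: [b1@8:L b2@11:R b3@14:L]
Beat 8 (L): throw ball1 h=2 -> lands@10:L; in-air after throw: [b1@10:L b2@11:R b3@14:L]

Answer: ball1:lands@10:L ball2:lands@11:R ball3:lands@14:L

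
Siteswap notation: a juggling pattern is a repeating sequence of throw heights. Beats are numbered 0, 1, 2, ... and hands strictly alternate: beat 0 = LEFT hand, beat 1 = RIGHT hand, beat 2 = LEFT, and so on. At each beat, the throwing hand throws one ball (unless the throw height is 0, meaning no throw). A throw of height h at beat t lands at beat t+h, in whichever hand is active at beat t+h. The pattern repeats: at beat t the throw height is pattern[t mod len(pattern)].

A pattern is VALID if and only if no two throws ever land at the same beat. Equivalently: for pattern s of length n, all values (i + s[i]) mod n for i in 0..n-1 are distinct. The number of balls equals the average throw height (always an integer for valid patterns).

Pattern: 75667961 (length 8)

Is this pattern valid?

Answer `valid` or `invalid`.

i=0: (i + s[i]) mod n = (0 + 7) mod 8 = 7
i=1: (i + s[i]) mod n = (1 + 5) mod 8 = 6
i=2: (i + s[i]) mod n = (2 + 6) mod 8 = 0
i=3: (i + s[i]) mod n = (3 + 6) mod 8 = 1
i=4: (i + s[i]) mod n = (4 + 7) mod 8 = 3
i=5: (i + s[i]) mod n = (5 + 9) mod 8 = 6
i=6: (i + s[i]) mod n = (6 + 6) mod 8 = 4
i=7: (i + s[i]) mod n = (7 + 1) mod 8 = 0
Residues: [7, 6, 0, 1, 3, 6, 4, 0], distinct: False

Answer: invalid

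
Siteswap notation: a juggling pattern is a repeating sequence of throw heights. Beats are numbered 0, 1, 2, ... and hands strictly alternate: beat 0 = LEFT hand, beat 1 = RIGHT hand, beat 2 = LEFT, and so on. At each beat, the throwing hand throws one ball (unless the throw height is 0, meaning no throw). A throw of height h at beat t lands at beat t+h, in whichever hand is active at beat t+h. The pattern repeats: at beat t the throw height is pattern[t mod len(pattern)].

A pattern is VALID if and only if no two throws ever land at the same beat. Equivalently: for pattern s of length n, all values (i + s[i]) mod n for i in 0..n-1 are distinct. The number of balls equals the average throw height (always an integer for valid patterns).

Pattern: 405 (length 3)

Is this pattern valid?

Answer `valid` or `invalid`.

i=0: (i + s[i]) mod n = (0 + 4) mod 3 = 1
i=1: (i + s[i]) mod n = (1 + 0) mod 3 = 1
i=2: (i + s[i]) mod n = (2 + 5) mod 3 = 1
Residues: [1, 1, 1], distinct: False

Answer: invalid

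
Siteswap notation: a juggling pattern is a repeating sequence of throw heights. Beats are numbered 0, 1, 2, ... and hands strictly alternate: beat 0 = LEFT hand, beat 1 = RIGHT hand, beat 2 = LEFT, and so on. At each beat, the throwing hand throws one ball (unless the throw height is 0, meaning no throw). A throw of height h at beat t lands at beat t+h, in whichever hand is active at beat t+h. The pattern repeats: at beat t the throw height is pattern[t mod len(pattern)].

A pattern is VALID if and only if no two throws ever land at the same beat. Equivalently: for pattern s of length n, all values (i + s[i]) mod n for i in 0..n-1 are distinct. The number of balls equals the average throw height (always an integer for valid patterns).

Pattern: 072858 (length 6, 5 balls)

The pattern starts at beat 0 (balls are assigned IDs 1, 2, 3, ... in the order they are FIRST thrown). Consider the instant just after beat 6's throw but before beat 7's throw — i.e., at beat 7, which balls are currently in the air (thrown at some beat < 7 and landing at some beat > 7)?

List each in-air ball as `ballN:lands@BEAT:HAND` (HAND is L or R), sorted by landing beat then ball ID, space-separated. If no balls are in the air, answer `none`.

Answer: ball1:lands@8:L ball2:lands@9:R ball3:lands@11:R ball4:lands@13:R

Derivation:
Beat 1 (R): throw ball1 h=7 -> lands@8:L; in-air after throw: [b1@8:L]
Beat 2 (L): throw ball2 h=2 -> lands@4:L; in-air after throw: [b2@4:L b1@8:L]
Beat 3 (R): throw ball3 h=8 -> lands@11:R; in-air after throw: [b2@4:L b1@8:L b3@11:R]
Beat 4 (L): throw ball2 h=5 -> lands@9:R; in-air after throw: [b1@8:L b2@9:R b3@11:R]
Beat 5 (R): throw ball4 h=8 -> lands@13:R; in-air after throw: [b1@8:L b2@9:R b3@11:R b4@13:R]
Beat 7 (R): throw ball5 h=7 -> lands@14:L; in-air after throw: [b1@8:L b2@9:R b3@11:R b4@13:R b5@14:L]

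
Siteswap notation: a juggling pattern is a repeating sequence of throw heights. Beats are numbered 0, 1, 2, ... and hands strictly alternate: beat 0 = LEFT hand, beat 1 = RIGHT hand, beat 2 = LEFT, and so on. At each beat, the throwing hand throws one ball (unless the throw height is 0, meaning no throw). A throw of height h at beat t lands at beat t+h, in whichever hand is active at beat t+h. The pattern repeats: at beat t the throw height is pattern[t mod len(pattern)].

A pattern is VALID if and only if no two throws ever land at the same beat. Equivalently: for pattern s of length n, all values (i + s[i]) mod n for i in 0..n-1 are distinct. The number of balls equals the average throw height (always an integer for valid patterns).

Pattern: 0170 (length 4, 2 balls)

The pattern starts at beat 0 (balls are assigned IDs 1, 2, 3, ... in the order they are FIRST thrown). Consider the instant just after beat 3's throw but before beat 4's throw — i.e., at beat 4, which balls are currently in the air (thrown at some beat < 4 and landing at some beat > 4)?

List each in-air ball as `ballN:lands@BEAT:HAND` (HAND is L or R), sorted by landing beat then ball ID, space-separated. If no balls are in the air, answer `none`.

Beat 1 (R): throw ball1 h=1 -> lands@2:L; in-air after throw: [b1@2:L]
Beat 2 (L): throw ball1 h=7 -> lands@9:R; in-air after throw: [b1@9:R]

Answer: ball1:lands@9:R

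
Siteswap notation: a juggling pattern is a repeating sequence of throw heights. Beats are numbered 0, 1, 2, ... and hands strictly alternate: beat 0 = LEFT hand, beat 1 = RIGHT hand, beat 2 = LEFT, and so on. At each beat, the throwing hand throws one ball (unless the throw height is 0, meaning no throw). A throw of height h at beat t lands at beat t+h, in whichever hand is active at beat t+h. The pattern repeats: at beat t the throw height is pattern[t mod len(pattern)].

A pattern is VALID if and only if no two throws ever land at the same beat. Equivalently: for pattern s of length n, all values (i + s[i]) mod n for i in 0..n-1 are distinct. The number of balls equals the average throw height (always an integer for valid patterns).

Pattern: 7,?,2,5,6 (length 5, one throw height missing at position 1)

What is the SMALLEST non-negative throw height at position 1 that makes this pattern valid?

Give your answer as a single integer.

Answer: 0

Derivation:
i=0: (0 + 7) mod 5 = 2
i=1: s[i]=? (unknown)
i=2: (2 + 2) mod 5 = 4
i=3: (3 + 5) mod 5 = 3
i=4: (4 + 6) mod 5 = 0
Known residues: [0, 2, 3, 4]; need a permutation of 0..4, so missing residue r = 1
Need (1 + s) mod 5 = 1; smallest s = (1 - 1) mod 5 = 0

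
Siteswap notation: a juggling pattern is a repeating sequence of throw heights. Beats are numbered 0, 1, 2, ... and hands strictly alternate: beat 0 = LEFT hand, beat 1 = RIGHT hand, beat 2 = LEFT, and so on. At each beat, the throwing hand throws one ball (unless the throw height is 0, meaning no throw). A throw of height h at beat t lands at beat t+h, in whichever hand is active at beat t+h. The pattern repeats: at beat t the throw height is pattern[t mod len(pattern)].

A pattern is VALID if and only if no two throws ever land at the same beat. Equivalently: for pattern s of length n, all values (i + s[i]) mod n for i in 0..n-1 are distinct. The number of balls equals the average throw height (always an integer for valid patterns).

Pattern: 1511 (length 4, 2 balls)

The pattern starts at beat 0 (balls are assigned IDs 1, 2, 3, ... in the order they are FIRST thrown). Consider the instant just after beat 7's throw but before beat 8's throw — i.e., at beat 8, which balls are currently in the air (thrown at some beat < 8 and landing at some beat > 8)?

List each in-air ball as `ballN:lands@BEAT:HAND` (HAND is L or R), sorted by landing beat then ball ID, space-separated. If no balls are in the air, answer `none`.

Beat 0 (L): throw ball1 h=1 -> lands@1:R; in-air after throw: [b1@1:R]
Beat 1 (R): throw ball1 h=5 -> lands@6:L; in-air after throw: [b1@6:L]
Beat 2 (L): throw ball2 h=1 -> lands@3:R; in-air after throw: [b2@3:R b1@6:L]
Beat 3 (R): throw ball2 h=1 -> lands@4:L; in-air after throw: [b2@4:L b1@6:L]
Beat 4 (L): throw ball2 h=1 -> lands@5:R; in-air after throw: [b2@5:R b1@6:L]
Beat 5 (R): throw ball2 h=5 -> lands@10:L; in-air after throw: [b1@6:L b2@10:L]
Beat 6 (L): throw ball1 h=1 -> lands@7:R; in-air after throw: [b1@7:R b2@10:L]
Beat 7 (R): throw ball1 h=1 -> lands@8:L; in-air after throw: [b1@8:L b2@10:L]
Beat 8 (L): throw ball1 h=1 -> lands@9:R; in-air after throw: [b1@9:R b2@10:L]

Answer: ball2:lands@10:L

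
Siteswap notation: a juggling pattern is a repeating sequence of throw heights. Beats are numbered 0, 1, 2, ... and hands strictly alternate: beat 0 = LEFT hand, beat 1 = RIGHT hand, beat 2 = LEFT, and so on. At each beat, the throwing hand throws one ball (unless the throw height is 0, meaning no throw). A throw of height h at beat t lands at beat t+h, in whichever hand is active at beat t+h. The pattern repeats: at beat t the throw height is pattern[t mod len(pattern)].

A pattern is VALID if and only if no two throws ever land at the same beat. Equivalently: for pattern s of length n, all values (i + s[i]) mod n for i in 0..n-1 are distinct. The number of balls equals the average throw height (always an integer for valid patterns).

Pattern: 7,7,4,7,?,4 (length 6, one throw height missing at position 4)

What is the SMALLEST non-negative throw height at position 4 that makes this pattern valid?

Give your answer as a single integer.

i=0: (0 + 7) mod 6 = 1
i=1: (1 + 7) mod 6 = 2
i=2: (2 + 4) mod 6 = 0
i=3: (3 + 7) mod 6 = 4
i=4: s[i]=? (unknown)
i=5: (5 + 4) mod 6 = 3
Known residues: [0, 1, 2, 3, 4]; need a permutation of 0..5, so missing residue r = 5
Need (4 + s) mod 6 = 5; smallest s = (5 - 4) mod 6 = 1

Answer: 1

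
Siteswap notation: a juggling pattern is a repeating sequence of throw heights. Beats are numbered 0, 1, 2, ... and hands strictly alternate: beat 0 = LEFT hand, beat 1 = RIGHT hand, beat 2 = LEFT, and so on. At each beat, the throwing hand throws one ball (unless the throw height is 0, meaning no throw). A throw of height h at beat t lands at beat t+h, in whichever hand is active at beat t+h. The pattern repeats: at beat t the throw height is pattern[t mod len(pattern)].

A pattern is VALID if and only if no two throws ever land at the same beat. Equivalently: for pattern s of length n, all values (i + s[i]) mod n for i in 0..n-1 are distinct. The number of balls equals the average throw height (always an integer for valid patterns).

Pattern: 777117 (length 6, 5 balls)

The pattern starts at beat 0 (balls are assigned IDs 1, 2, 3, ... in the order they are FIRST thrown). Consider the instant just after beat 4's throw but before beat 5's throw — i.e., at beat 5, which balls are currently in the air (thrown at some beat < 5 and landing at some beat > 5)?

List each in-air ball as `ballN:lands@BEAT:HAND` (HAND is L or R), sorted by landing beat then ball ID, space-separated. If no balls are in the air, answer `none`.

Beat 0 (L): throw ball1 h=7 -> lands@7:R; in-air after throw: [b1@7:R]
Beat 1 (R): throw ball2 h=7 -> lands@8:L; in-air after throw: [b1@7:R b2@8:L]
Beat 2 (L): throw ball3 h=7 -> lands@9:R; in-air after throw: [b1@7:R b2@8:L b3@9:R]
Beat 3 (R): throw ball4 h=1 -> lands@4:L; in-air after throw: [b4@4:L b1@7:R b2@8:L b3@9:R]
Beat 4 (L): throw ball4 h=1 -> lands@5:R; in-air after throw: [b4@5:R b1@7:R b2@8:L b3@9:R]
Beat 5 (R): throw ball4 h=7 -> lands@12:L; in-air after throw: [b1@7:R b2@8:L b3@9:R b4@12:L]

Answer: ball1:lands@7:R ball2:lands@8:L ball3:lands@9:R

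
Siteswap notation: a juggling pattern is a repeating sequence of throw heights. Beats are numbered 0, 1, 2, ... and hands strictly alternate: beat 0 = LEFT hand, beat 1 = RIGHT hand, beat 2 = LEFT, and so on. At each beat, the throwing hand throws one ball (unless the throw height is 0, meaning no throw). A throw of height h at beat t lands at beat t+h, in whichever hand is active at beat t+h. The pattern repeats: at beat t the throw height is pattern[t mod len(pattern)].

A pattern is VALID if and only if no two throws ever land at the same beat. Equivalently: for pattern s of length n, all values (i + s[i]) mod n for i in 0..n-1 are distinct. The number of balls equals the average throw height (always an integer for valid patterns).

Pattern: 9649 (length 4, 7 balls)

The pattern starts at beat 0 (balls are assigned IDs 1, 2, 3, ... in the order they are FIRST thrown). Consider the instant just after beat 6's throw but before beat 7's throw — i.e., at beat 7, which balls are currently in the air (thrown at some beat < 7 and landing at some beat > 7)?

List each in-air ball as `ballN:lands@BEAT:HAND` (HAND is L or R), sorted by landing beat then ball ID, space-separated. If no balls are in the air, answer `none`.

Beat 0 (L): throw ball1 h=9 -> lands@9:R; in-air after throw: [b1@9:R]
Beat 1 (R): throw ball2 h=6 -> lands@7:R; in-air after throw: [b2@7:R b1@9:R]
Beat 2 (L): throw ball3 h=4 -> lands@6:L; in-air after throw: [b3@6:L b2@7:R b1@9:R]
Beat 3 (R): throw ball4 h=9 -> lands@12:L; in-air after throw: [b3@6:L b2@7:R b1@9:R b4@12:L]
Beat 4 (L): throw ball5 h=9 -> lands@13:R; in-air after throw: [b3@6:L b2@7:R b1@9:R b4@12:L b5@13:R]
Beat 5 (R): throw ball6 h=6 -> lands@11:R; in-air after throw: [b3@6:L b2@7:R b1@9:R b6@11:R b4@12:L b5@13:R]
Beat 6 (L): throw ball3 h=4 -> lands@10:L; in-air after throw: [b2@7:R b1@9:R b3@10:L b6@11:R b4@12:L b5@13:R]
Beat 7 (R): throw ball2 h=9 -> lands@16:L; in-air after throw: [b1@9:R b3@10:L b6@11:R b4@12:L b5@13:R b2@16:L]

Answer: ball1:lands@9:R ball3:lands@10:L ball6:lands@11:R ball4:lands@12:L ball5:lands@13:R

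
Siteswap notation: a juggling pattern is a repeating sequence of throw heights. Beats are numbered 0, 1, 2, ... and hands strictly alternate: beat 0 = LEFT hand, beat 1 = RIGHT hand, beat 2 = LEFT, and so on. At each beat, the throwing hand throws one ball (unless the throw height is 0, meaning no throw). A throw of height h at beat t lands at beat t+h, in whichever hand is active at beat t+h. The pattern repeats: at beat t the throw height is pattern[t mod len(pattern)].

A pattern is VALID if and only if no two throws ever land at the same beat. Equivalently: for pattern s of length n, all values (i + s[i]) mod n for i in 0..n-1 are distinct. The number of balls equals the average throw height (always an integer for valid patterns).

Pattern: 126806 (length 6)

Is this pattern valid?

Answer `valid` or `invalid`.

Answer: invalid

Derivation:
i=0: (i + s[i]) mod n = (0 + 1) mod 6 = 1
i=1: (i + s[i]) mod n = (1 + 2) mod 6 = 3
i=2: (i + s[i]) mod n = (2 + 6) mod 6 = 2
i=3: (i + s[i]) mod n = (3 + 8) mod 6 = 5
i=4: (i + s[i]) mod n = (4 + 0) mod 6 = 4
i=5: (i + s[i]) mod n = (5 + 6) mod 6 = 5
Residues: [1, 3, 2, 5, 4, 5], distinct: False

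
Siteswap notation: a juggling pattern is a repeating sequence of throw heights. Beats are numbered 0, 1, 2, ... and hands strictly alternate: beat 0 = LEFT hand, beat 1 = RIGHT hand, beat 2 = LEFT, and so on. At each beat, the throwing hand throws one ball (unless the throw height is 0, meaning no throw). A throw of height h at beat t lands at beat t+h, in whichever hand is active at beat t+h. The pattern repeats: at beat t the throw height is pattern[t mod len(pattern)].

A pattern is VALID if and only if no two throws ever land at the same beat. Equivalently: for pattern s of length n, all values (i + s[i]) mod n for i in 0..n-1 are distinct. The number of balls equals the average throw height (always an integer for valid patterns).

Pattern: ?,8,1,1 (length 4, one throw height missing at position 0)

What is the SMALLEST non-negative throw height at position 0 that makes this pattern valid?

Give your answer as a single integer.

i=0: s[i]=? (unknown)
i=1: (1 + 8) mod 4 = 1
i=2: (2 + 1) mod 4 = 3
i=3: (3 + 1) mod 4 = 0
Known residues: [0, 1, 3]; need a permutation of 0..3, so missing residue r = 2
Need (0 + s) mod 4 = 2; smallest s = (2 - 0) mod 4 = 2

Answer: 2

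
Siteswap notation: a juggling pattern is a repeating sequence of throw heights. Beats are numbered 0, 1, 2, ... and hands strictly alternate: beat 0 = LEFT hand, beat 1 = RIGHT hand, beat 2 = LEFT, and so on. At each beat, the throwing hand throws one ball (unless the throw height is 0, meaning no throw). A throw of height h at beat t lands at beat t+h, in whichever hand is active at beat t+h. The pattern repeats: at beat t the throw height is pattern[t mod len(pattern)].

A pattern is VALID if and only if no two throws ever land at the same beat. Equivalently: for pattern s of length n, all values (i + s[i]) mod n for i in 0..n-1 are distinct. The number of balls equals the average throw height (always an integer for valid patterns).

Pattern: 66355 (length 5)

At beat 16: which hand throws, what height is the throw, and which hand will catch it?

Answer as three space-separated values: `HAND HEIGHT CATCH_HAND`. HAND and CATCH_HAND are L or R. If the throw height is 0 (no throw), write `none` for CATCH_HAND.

Answer: L 6 L

Derivation:
Beat 16: 16 mod 2 = 0, so hand = L
Throw height = pattern[16 mod 5] = pattern[1] = 6
Lands at beat 16+6=22, 22 mod 2 = 0, so catch hand = L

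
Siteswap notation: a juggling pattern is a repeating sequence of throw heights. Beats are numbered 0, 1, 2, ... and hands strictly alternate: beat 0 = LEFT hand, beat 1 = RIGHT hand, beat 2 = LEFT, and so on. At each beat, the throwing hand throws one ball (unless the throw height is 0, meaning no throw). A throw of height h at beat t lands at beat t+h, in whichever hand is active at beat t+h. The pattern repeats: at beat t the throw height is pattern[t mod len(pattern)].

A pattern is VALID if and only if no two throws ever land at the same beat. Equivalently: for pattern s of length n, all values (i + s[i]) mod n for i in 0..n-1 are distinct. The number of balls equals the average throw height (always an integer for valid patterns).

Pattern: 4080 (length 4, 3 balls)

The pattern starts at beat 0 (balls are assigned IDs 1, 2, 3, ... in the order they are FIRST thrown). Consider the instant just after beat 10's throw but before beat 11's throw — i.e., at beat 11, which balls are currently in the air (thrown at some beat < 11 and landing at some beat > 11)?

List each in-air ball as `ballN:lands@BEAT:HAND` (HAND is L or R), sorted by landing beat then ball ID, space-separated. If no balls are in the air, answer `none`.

Answer: ball1:lands@12:L ball3:lands@14:L ball2:lands@18:L

Derivation:
Beat 0 (L): throw ball1 h=4 -> lands@4:L; in-air after throw: [b1@4:L]
Beat 2 (L): throw ball2 h=8 -> lands@10:L; in-air after throw: [b1@4:L b2@10:L]
Beat 4 (L): throw ball1 h=4 -> lands@8:L; in-air after throw: [b1@8:L b2@10:L]
Beat 6 (L): throw ball3 h=8 -> lands@14:L; in-air after throw: [b1@8:L b2@10:L b3@14:L]
Beat 8 (L): throw ball1 h=4 -> lands@12:L; in-air after throw: [b2@10:L b1@12:L b3@14:L]
Beat 10 (L): throw ball2 h=8 -> lands@18:L; in-air after throw: [b1@12:L b3@14:L b2@18:L]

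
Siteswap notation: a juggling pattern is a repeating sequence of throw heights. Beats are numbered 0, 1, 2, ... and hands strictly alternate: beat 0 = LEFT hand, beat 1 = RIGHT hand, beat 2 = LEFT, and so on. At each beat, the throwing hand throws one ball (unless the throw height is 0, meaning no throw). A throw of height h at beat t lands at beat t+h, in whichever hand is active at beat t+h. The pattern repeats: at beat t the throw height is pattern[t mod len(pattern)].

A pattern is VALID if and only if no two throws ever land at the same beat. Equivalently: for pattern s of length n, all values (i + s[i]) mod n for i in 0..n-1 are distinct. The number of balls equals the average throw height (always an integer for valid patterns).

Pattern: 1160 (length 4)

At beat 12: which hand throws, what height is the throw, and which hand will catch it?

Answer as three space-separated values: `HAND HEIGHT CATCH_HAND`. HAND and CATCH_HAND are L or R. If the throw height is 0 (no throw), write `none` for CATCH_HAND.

Beat 12: 12 mod 2 = 0, so hand = L
Throw height = pattern[12 mod 4] = pattern[0] = 1
Lands at beat 12+1=13, 13 mod 2 = 1, so catch hand = R

Answer: L 1 R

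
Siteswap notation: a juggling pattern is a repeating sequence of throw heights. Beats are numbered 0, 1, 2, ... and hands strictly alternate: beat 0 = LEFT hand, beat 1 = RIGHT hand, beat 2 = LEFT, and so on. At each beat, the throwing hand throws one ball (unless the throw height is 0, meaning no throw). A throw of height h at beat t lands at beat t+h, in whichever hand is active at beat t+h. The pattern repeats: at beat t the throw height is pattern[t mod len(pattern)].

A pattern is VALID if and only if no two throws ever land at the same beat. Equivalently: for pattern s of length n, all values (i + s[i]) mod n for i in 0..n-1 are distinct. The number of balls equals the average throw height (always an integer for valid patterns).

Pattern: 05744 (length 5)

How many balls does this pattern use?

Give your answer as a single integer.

Pattern = [0, 5, 7, 4, 4], length n = 5
  position 0: throw height = 0, running sum = 0
  position 1: throw height = 5, running sum = 5
  position 2: throw height = 7, running sum = 12
  position 3: throw height = 4, running sum = 16
  position 4: throw height = 4, running sum = 20
Total sum = 20; balls = sum / n = 20 / 5 = 4

Answer: 4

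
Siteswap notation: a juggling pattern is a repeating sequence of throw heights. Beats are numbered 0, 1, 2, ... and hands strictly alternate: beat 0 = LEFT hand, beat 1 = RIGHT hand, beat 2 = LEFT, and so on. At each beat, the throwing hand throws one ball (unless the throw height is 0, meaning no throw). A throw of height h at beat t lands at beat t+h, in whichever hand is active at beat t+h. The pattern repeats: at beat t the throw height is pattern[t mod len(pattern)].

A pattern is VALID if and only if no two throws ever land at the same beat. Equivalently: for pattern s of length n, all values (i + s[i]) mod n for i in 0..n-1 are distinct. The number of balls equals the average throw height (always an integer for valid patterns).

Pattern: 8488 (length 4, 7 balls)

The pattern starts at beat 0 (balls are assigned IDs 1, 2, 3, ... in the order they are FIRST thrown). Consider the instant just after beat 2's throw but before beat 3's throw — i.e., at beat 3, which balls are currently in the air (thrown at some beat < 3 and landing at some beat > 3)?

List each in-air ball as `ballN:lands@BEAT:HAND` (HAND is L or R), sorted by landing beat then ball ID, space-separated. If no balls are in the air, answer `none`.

Answer: ball2:lands@5:R ball1:lands@8:L ball3:lands@10:L

Derivation:
Beat 0 (L): throw ball1 h=8 -> lands@8:L; in-air after throw: [b1@8:L]
Beat 1 (R): throw ball2 h=4 -> lands@5:R; in-air after throw: [b2@5:R b1@8:L]
Beat 2 (L): throw ball3 h=8 -> lands@10:L; in-air after throw: [b2@5:R b1@8:L b3@10:L]
Beat 3 (R): throw ball4 h=8 -> lands@11:R; in-air after throw: [b2@5:R b1@8:L b3@10:L b4@11:R]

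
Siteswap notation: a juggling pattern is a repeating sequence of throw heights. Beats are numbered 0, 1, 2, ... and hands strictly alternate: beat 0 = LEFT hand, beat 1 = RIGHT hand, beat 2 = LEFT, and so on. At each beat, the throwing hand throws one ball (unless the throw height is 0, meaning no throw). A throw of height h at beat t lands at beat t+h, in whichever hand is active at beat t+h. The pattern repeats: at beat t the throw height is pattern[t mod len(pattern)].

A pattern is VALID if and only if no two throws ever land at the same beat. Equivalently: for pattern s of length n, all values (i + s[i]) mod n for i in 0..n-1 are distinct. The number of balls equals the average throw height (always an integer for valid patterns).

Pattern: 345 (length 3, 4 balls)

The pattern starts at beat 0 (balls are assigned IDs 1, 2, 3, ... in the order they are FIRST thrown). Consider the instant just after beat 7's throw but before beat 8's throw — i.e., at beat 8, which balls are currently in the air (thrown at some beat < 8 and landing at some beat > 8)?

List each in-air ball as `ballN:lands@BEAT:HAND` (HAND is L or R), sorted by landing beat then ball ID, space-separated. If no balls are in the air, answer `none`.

Answer: ball1:lands@9:R ball2:lands@10:L ball3:lands@11:R

Derivation:
Beat 0 (L): throw ball1 h=3 -> lands@3:R; in-air after throw: [b1@3:R]
Beat 1 (R): throw ball2 h=4 -> lands@5:R; in-air after throw: [b1@3:R b2@5:R]
Beat 2 (L): throw ball3 h=5 -> lands@7:R; in-air after throw: [b1@3:R b2@5:R b3@7:R]
Beat 3 (R): throw ball1 h=3 -> lands@6:L; in-air after throw: [b2@5:R b1@6:L b3@7:R]
Beat 4 (L): throw ball4 h=4 -> lands@8:L; in-air after throw: [b2@5:R b1@6:L b3@7:R b4@8:L]
Beat 5 (R): throw ball2 h=5 -> lands@10:L; in-air after throw: [b1@6:L b3@7:R b4@8:L b2@10:L]
Beat 6 (L): throw ball1 h=3 -> lands@9:R; in-air after throw: [b3@7:R b4@8:L b1@9:R b2@10:L]
Beat 7 (R): throw ball3 h=4 -> lands@11:R; in-air after throw: [b4@8:L b1@9:R b2@10:L b3@11:R]
Beat 8 (L): throw ball4 h=5 -> lands@13:R; in-air after throw: [b1@9:R b2@10:L b3@11:R b4@13:R]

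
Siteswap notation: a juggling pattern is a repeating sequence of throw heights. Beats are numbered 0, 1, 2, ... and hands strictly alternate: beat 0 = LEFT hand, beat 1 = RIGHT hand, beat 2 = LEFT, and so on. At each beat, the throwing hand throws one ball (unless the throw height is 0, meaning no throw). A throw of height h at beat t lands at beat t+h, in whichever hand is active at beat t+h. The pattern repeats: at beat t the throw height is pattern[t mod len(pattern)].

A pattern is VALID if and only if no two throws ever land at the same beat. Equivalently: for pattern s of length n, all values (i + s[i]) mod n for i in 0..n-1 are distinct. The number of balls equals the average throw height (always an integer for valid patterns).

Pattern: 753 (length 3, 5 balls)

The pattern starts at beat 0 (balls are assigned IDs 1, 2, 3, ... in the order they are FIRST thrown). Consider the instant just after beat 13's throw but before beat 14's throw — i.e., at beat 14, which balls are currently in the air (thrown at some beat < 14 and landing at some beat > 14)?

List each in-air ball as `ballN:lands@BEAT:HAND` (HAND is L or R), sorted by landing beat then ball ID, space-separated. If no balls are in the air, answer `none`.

Beat 0 (L): throw ball1 h=7 -> lands@7:R; in-air after throw: [b1@7:R]
Beat 1 (R): throw ball2 h=5 -> lands@6:L; in-air after throw: [b2@6:L b1@7:R]
Beat 2 (L): throw ball3 h=3 -> lands@5:R; in-air after throw: [b3@5:R b2@6:L b1@7:R]
Beat 3 (R): throw ball4 h=7 -> lands@10:L; in-air after throw: [b3@5:R b2@6:L b1@7:R b4@10:L]
Beat 4 (L): throw ball5 h=5 -> lands@9:R; in-air after throw: [b3@5:R b2@6:L b1@7:R b5@9:R b4@10:L]
Beat 5 (R): throw ball3 h=3 -> lands@8:L; in-air after throw: [b2@6:L b1@7:R b3@8:L b5@9:R b4@10:L]
Beat 6 (L): throw ball2 h=7 -> lands@13:R; in-air after throw: [b1@7:R b3@8:L b5@9:R b4@10:L b2@13:R]
Beat 7 (R): throw ball1 h=5 -> lands@12:L; in-air after throw: [b3@8:L b5@9:R b4@10:L b1@12:L b2@13:R]
Beat 8 (L): throw ball3 h=3 -> lands@11:R; in-air after throw: [b5@9:R b4@10:L b3@11:R b1@12:L b2@13:R]
Beat 9 (R): throw ball5 h=7 -> lands@16:L; in-air after throw: [b4@10:L b3@11:R b1@12:L b2@13:R b5@16:L]
Beat 10 (L): throw ball4 h=5 -> lands@15:R; in-air after throw: [b3@11:R b1@12:L b2@13:R b4@15:R b5@16:L]
Beat 11 (R): throw ball3 h=3 -> lands@14:L; in-air after throw: [b1@12:L b2@13:R b3@14:L b4@15:R b5@16:L]
Beat 12 (L): throw ball1 h=7 -> lands@19:R; in-air after throw: [b2@13:R b3@14:L b4@15:R b5@16:L b1@19:R]
Beat 13 (R): throw ball2 h=5 -> lands@18:L; in-air after throw: [b3@14:L b4@15:R b5@16:L b2@18:L b1@19:R]
Beat 14 (L): throw ball3 h=3 -> lands@17:R; in-air after throw: [b4@15:R b5@16:L b3@17:R b2@18:L b1@19:R]

Answer: ball4:lands@15:R ball5:lands@16:L ball2:lands@18:L ball1:lands@19:R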